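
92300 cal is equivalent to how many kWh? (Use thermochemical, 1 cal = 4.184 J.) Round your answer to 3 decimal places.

0.107 kilowatt-hours

1 calorie = 1.16222e-6 kilowatt-hours.
92300 × 1.16222e-6 ≈ 0.107 kWh.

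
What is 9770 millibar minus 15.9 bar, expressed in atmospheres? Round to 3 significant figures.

9770 mbar = 9.64224 atm and 15.9 bar = 15.6921 atm.
9.64224 − 15.6921 ≈ -6.05 atm.

-6.05 atm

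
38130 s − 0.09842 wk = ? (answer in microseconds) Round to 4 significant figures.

38130 s = 3.81300e+10 μs and 0.09842 wk = 5.95244e+10 μs.
3.81300e+10 − 5.95244e+10 ≈ -2.139e+10 μs.

-2.139e+10 μs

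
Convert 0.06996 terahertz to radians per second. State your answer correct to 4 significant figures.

4.396 × 10^11 rad/s

1 THz = 6.28319 × 10^12 rad/s.
Thus 0.06996 × 6.28319 × 10^12 ≈ 4.396 × 10^11 rad/s.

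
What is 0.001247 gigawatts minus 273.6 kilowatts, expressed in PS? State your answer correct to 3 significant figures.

1320 PS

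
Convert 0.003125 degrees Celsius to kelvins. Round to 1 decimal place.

K = °C + 273.15.
Applying the formula gives 273.2 K.

273.2 kelvins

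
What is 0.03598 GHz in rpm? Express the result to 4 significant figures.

2.159e+9 revolutions per minute

1 gigahertz = 6.00000e+10 rpm.
0.03598 × 6.00000e+10 ≈ 2.159e+9 rpm.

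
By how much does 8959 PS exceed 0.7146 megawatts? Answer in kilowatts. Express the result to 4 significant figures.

5875 kW

8959 PS = 6589.33 kW and 0.7146 MW = 714.600 kW.
6589.33 − 714.600 ≈ 5875 kW.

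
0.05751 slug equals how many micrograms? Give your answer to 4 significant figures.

8.393e+8 micrograms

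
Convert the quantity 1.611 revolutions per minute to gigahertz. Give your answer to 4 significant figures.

1 revolution per minute = 1.66667e-11 gigahertz.
So 1.611 × 1.66667e-11 ≈ 2.685e-11 GHz.

2.685e-11 GHz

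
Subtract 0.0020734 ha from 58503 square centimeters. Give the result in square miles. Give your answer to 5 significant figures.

58503 cm² = 2.25881 × 10^-6 mi² and 0.0020734 ha = 8.00544 × 10^-6 mi².
2.25881 × 10^-6 − 8.00544 × 10^-6 ≈ -5.7466 × 10^-6 mi².

-5.7466 × 10^-6 mi²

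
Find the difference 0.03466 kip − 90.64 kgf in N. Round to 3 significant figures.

-735 N

0.03466 kip = 154.175 N and 90.64 kgf = 888.875 N.
154.175 − 888.875 ≈ -735 N.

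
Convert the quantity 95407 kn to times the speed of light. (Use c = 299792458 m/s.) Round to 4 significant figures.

1 knot = 1.71600 × 10^-9 c.
95407 × 1.71600 × 10^-9 ≈ 0.0001637 c.

0.0001637 times the speed of light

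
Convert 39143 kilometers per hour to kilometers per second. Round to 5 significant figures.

1 km/h = 0.000277778 km/s.
So 39143 × 0.000277778 ≈ 10.873 km/s.

10.873 kilometers per second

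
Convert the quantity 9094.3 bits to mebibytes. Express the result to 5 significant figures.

0.0010841 MiB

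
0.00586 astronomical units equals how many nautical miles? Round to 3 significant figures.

1 astronomical unit = 8.07764e+7 nautical miles.
Then 0.00586 × 8.07764e+7 ≈ 473000 nmi.

473000 nmi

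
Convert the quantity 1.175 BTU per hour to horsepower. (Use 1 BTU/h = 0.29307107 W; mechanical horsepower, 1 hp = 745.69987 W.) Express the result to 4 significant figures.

1 BTU/h = 0.000393015 hp.
Then 1.175 × 0.000393015 ≈ 0.0004618 hp.

0.0004618 hp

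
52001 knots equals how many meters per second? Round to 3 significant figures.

26800 meters per second

1 kn = 0.514444 m/s.
52001 × 0.514444 ≈ 26800 m/s.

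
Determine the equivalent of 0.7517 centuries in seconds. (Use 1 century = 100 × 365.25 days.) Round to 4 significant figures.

2.372 × 10^9 seconds

1 century = 3.15576 × 10^9 s.
So 0.7517 × 3.15576 × 10^9 ≈ 2.372 × 10^9 s.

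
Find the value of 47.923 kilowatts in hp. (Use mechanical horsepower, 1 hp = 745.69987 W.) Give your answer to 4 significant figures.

1 kilowatt = 1.34102 hp.
Thus 47.923 × 1.34102 ≈ 64.27 hp.

64.27 horsepower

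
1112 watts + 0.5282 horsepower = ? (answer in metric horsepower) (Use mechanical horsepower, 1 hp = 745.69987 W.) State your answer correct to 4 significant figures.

2.047 PS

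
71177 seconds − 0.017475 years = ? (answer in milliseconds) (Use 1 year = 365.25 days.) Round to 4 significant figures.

71177 s = 7.11770 × 10^7 ms and 0.017475 yr = 5.51469 × 10^8 ms.
7.11770 × 10^7 − 5.51469 × 10^8 ≈ -4.803 × 10^8 ms.

-4.803 × 10^8 ms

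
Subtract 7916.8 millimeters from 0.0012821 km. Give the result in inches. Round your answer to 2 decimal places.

-261.21 inches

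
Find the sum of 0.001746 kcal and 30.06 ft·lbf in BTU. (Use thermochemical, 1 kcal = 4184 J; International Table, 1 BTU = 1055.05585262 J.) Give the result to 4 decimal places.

0.001746 kcal = 0.00692405 BTU and 30.06 ft·lbf = 0.0386291 BTU.
0.00692405 + 0.0386291 ≈ 0.0456 BTU.

0.0456 BTU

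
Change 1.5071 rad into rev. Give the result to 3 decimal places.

1 rad = 0.159155 rev.
So 1.5071 × 0.159155 ≈ 0.240 rev.

0.240 rev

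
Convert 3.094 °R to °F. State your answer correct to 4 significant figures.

°R = °F + 459.67.
Applying the formula gives -456.6 °F.

-456.6 °F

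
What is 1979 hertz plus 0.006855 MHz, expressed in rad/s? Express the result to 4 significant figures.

55510 rad/s

1979 Hz = 12434.4 rad/s and 0.006855 MHz = 43071.2 rad/s.
12434.4 + 43071.2 ≈ 55510 rad/s.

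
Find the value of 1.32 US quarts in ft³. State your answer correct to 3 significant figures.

0.0441 ft³

1 US qt = 0.0334201 cubic feet.
So 1.32 × 0.0334201 ≈ 0.0441 ft³.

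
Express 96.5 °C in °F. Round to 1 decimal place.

°F = °C × 9/5 + 32.
Applying the formula gives 205.7 °F.

205.7 degrees Fahrenheit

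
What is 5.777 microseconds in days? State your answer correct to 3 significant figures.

1 microsecond = 1.15741 × 10^-11 d.
Thus 5.777 × 1.15741 × 10^-11 ≈ 6.69 × 10^-11 d.

6.69 × 10^-11 days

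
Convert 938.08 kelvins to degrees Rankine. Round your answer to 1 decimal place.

1688.5 °R

°R = K × 9/5.
Applying the formula gives 1688.5 °R.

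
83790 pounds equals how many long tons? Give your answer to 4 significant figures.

37.41 long ton

1 lb = 0.000446429 long ton.
So 83790 × 0.000446429 ≈ 37.41 long ton.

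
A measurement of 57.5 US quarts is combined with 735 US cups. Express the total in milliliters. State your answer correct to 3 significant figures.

228000 mL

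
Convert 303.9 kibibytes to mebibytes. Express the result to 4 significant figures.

1 kibibyte = 0.0009765625 MiB.
Thus 303.9 × 0.0009765625 ≈ 0.2968 MiB.

0.2968 mebibytes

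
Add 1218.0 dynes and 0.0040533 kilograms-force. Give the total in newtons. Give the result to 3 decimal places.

1218.0 dyn = 0.0121800 N and 0.0040533 kgf = 0.0397493 N.
0.0121800 + 0.0397493 ≈ 0.052 N.

0.052 newtons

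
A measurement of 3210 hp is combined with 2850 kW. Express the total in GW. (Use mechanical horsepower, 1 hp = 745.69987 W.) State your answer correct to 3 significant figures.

3210 hp = 0.00239370 GW and 2850 kW = 0.00285000 GW.
0.00239370 + 0.00285000 ≈ 0.00524 GW.

0.00524 GW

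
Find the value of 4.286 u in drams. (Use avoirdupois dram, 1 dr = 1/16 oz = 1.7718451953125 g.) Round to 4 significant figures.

4.017 × 10^-24 drams

1 atomic mass unit = 9.37181 × 10^-25 drams.
So 4.286 × 9.37181 × 10^-25 ≈ 4.017 × 10^-24 dr.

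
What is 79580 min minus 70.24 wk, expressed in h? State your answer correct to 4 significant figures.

-10470 hours

79580 min = 1326.33 h and 70.24 wk = 11800.3 h.
1326.33 − 11800.3 ≈ -10470 h.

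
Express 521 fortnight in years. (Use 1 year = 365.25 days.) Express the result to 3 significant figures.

1 fortnight = 0.0383299 years.
Then 521 × 0.0383299 ≈ 20.0 yr.

20.0 yr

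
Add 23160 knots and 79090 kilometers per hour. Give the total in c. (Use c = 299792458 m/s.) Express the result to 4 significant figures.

0.0001130 c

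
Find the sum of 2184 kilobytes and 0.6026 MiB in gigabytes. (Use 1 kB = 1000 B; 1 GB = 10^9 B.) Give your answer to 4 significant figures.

0.002816 gigabytes

2184 kB = 0.00218400 GB and 0.6026 MiB = 0.000631872 GB.
0.00218400 + 0.000631872 ≈ 0.002816 GB.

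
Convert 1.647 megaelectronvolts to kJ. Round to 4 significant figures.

1 MeV = 1.60218 × 10^-16 kilojoules.
Thus 1.647 × 1.60218 × 10^-16 ≈ 2.639 × 10^-16 kJ.

2.639 × 10^-16 kJ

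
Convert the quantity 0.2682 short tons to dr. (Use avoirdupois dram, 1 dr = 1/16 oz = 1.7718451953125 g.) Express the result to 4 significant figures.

137300 dr

1 short ton = 512000 dr.
Thus 0.2682 × 512000 ≈ 137300 dr.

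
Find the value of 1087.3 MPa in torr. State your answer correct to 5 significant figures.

1 MPa = 7500.62 torr.
Thus 1087.3 × 7500.62 ≈ 8.1554 × 10^6 torr.

8.1554 × 10^6 torr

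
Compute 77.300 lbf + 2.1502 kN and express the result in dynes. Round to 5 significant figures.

2.4940e+8 dyn

77.300 lbf = 3.43848e+7 dyn and 2.1502 kN = 2.15020e+8 dyn.
3.43848e+7 + 2.15020e+8 ≈ 2.4940e+8 dyn.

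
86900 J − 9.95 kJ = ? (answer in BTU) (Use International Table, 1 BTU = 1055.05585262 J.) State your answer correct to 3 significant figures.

86900 J = 82.3653 BTU and 9.95 kJ = 9.43078 BTU.
82.3653 − 9.43078 ≈ 72.9 BTU.

72.9 British thermal units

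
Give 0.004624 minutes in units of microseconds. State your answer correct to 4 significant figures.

277400 μs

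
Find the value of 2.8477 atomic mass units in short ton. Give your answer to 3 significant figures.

5.21 × 10^-30 short ton

1 u = 1.83043 × 10^-30 short tons.
Then 2.8477 × 1.83043 × 10^-30 ≈ 5.21 × 10^-30 short ton.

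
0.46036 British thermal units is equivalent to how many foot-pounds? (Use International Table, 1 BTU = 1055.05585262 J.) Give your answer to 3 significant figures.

1 British thermal unit = 778.169 foot-pounds.
So 0.46036 × 778.169 ≈ 358 ft·lbf.

358 ft·lbf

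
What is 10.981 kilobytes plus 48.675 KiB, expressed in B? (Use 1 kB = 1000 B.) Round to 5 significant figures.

10.981 kB = 10981.0 B and 48.675 KiB = 49843.2 B.
10981.0 + 49843.2 ≈ 60824 B.

60824 bytes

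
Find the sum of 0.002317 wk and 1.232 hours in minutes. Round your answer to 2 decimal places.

97.28 minutes

0.002317 wk = 23.3554 min and 1.232 h = 73.9200 min.
23.3554 + 73.9200 ≈ 97.28 min.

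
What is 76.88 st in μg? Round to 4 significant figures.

4.882e+11 micrograms

1 st = 6.35029e+9 micrograms.
76.88 × 6.35029e+9 ≈ 4.882e+11 μg.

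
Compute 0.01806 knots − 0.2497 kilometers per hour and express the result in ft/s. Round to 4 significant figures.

0.01806 kn = 0.0304818 ft/s and 0.2497 km/h = 0.227563 ft/s.
0.0304818 − 0.227563 ≈ -0.1971 ft/s.

-0.1971 ft/s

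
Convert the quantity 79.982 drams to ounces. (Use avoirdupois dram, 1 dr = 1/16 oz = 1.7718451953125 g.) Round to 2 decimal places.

1 dram = 0.0625000 oz.
Thus 79.982 × 0.0625000 ≈ 5.00 oz.

5.00 oz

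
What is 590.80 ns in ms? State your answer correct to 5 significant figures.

1 nanosecond = 1.00000e-6 ms.
So 590.80 × 1.00000e-6 ≈ 0.00059080 ms.

0.00059080 milliseconds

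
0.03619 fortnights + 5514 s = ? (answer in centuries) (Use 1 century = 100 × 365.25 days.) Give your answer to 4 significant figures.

0.03619 fortnight = 1.38716 × 10^-5 century and 5514 s = 1.74728 × 10^-6 century.
1.38716 × 10^-5 + 1.74728 × 10^-6 ≈ 1.562 × 10^-5 century.

1.562 × 10^-5 century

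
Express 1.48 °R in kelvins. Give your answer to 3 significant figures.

0.822 kelvins

°R = K × 9/5.
Applying the formula gives 0.822 K.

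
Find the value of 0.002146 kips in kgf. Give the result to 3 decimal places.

0.973 kgf

1 kip = 453.592 kilograms-force.
Thus 0.002146 × 453.592 ≈ 0.973 kgf.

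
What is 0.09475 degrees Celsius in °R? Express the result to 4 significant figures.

491.8 degrees Rankine

°R = (°C + 273.15) × 9/5.
Applying the formula gives 491.8 °R.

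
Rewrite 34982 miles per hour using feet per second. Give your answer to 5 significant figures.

51307 ft/s

1 mph = 1.46667 ft/s.
34982 × 1.46667 ≈ 51307 ft/s.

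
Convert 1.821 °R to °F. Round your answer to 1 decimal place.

-457.8 degrees Fahrenheit

°R = °F + 459.67.
Applying the formula gives -457.8 °F.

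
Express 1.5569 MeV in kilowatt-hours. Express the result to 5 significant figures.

6.9290 × 10^-20 kWh

1 MeV = 4.45049 × 10^-20 kWh.
So 1.5569 × 4.45049 × 10^-20 ≈ 6.9290 × 10^-20 kWh.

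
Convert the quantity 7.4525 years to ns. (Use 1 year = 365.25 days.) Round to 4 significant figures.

2.352 × 10^17 nanoseconds

1 yr = 3.15576 × 10^16 ns.
Then 7.4525 × 3.15576 × 10^16 ≈ 2.352 × 10^17 ns.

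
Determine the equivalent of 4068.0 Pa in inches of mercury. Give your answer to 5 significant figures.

1 Pa = 0.000295300 inHg.
So 4068.0 × 0.000295300 ≈ 1.2013 inHg.

1.2013 inches of mercury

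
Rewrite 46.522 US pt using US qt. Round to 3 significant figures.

1 US pt = 0.500000 US qt.
46.522 × 0.500000 ≈ 23.3 US qt.

23.3 US qt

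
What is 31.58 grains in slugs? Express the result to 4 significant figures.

0.0001402 slugs

1 grain = 4.44014e-6 slug.
Thus 31.58 × 4.44014e-6 ≈ 0.0001402 slug.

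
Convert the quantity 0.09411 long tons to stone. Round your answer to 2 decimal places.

15.06 st

1 long ton = 160.000 st.
0.09411 × 160.000 ≈ 15.06 st.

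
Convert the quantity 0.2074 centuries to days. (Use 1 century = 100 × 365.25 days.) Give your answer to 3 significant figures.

7580 days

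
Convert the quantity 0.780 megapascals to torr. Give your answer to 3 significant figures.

1 MPa = 7500.62 torr.
Thus 0.780 × 7500.62 ≈ 5850 torr.

5850 torr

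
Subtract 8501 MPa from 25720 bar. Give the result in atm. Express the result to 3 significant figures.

25720 bar = 25383.7 atm and 8501 MPa = 83898.3 atm.
25383.7 − 83898.3 ≈ -58500 atm.

-58500 atm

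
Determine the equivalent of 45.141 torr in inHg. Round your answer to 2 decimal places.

1.78 inHg

1 torr = 0.0393701 inHg.
So 45.141 × 0.0393701 ≈ 1.78 inHg.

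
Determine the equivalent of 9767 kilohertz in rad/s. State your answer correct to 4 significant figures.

1 kilohertz = 6283.19 rad/s.
Thus 9767 × 6283.19 ≈ 6.137 × 10^7 rad/s.

6.137 × 10^7 rad/s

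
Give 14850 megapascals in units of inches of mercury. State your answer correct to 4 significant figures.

4.385e+6 inches of mercury

1 megapascal = 295.300 inches of mercury.
Thus 14850 × 295.300 ≈ 4.385e+6 inHg.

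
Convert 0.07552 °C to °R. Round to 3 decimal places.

°R = (°C + 273.15) × 9/5.
Applying the formula gives 491.806 °R.

491.806 degrees Rankine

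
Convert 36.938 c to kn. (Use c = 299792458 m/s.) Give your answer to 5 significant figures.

2.1526 × 10^10 knots

1 c = 5.82750 × 10^8 kn.
So 36.938 × 5.82750 × 10^8 ≈ 2.1526 × 10^10 kn.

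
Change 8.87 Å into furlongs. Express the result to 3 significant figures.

1 angstrom = 4.97097 × 10^-13 furlong.
8.87 × 4.97097 × 10^-13 ≈ 4.41 × 10^-12 furlong.

4.41 × 10^-12 furlong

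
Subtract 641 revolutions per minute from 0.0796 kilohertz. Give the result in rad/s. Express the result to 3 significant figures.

433 radians per second

0.0796 kHz = 500.142 rad/s and 641 rpm = 67.1254 rad/s.
500.142 − 67.1254 ≈ 433 rad/s.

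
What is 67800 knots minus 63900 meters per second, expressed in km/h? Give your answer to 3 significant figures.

67800 kn = 125566 km/h and 63900 m/s = 230040 km/h.
125566 − 230040 ≈ -104000 km/h.

-104000 kilometers per hour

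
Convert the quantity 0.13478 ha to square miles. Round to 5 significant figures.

0.00052039 mi²

1 hectare = 0.00386102 mi².
Then 0.13478 × 0.00386102 ≈ 0.00052039 mi².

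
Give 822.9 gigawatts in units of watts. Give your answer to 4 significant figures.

8.229 × 10^11 W

1 GW = 1.00000 × 10^9 watts.
Then 822.9 × 1.00000 × 10^9 ≈ 8.229 × 10^11 W.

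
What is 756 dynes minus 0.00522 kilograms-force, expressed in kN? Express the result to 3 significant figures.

756 dyn = 7.56000e-6 kN and 0.00522 kgf = 5.11907e-5 kN.
7.56000e-6 − 5.11907e-5 ≈ -4.36e-5 kN.

-4.36e-5 kN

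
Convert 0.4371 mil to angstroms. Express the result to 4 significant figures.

111000 angstroms

1 mil = 254000 Å.
So 0.4371 × 254000 ≈ 111000 Å.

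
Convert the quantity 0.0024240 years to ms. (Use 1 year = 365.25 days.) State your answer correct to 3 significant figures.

1 year = 3.15576e+10 milliseconds.
So 0.0024240 × 3.15576e+10 ≈ 7.65e+7 ms.

7.65e+7 ms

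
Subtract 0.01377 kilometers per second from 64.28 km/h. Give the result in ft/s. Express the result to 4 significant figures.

64.28 km/h = 58.5812 ft/s and 0.01377 km/s = 45.1772 ft/s.
58.5812 − 45.1772 ≈ 13.40 ft/s.

13.40 feet per second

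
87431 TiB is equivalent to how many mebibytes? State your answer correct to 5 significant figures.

1 TiB = 1.04858 × 10^6 mebibytes.
Thus 87431 × 1.04858 × 10^6 ≈ 9.1678 × 10^10 MiB.

9.1678 × 10^10 MiB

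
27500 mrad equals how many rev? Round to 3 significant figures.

4.38 revolutions

1 milliradian = 0.000159155 rev.
27500 × 0.000159155 ≈ 4.38 rev.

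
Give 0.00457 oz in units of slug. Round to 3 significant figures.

8.88 × 10^-6 slugs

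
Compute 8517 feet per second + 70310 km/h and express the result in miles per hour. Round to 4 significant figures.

49500 mph

8517 ft/s = 5807.05 mph and 70310 km/h = 43688.6 mph.
5807.05 + 43688.6 ≈ 49500 mph.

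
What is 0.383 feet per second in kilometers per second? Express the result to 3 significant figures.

1 ft/s = 0.000304800 km/s.
Then 0.383 × 0.000304800 ≈ 0.000117 km/s.

0.000117 km/s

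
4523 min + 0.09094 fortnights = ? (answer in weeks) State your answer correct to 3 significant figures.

0.631 wk

4523 min = 0.448710 wk and 0.09094 fortnight = 0.181880 wk.
0.448710 + 0.181880 ≈ 0.631 wk.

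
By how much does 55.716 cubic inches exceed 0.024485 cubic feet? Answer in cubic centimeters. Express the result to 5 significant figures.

55.716 in³ = 913.022 cm³ and 0.024485 ft³ = 693.338 cm³.
913.022 − 693.338 ≈ 219.68 cm³.

219.68 cm³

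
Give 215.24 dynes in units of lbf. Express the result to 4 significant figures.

0.0004839 lbf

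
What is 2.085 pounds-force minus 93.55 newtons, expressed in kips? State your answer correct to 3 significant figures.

2.085 lbf = 0.00208500 kip and 93.55 N = 0.0210309 kip.
0.00208500 − 0.0210309 ≈ -0.0189 kip.

-0.0189 kip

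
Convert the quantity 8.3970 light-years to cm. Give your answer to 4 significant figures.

7.944e+18 centimeters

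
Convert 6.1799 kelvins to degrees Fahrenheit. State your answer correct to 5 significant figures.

-448.55 degrees Fahrenheit

K = (°F + 459.67) × 5/9.
Applying the formula gives -448.55 °F.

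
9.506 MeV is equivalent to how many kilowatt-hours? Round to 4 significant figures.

4.231e-19 kilowatt-hours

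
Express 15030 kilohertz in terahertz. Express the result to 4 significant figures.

1 kilohertz = 1.00000 × 10^-9 THz.
15030 × 1.00000 × 10^-9 ≈ 1.503 × 10^-5 THz.

1.503 × 10^-5 THz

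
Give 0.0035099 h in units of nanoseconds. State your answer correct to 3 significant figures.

1.26 × 10^10 ns

1 hour = 3.60000 × 10^12 ns.
So 0.0035099 × 3.60000 × 10^12 ≈ 1.26 × 10^10 ns.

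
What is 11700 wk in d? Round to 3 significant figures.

81900 days

1 wk = 7.00000 d.
Then 11700 × 7.00000 ≈ 81900 d.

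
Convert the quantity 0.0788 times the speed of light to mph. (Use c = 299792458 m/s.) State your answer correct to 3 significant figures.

5.28 × 10^7 mph

1 speed of light = 6.70617 × 10^8 miles per hour.
So 0.0788 × 6.70617 × 10^8 ≈ 5.28 × 10^7 mph.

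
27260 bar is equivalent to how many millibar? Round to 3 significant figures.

1 bar = 1000.00 mbar.
So 27260 × 1000.00 ≈ 2.73e+7 mbar.

2.73e+7 mbar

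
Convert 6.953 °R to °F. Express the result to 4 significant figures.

-452.7 degrees Fahrenheit

°R = °F + 459.67.
Applying the formula gives -452.7 °F.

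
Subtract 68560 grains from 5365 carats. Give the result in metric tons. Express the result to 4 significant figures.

-0.003370 metric tons

5365 ct = 0.00107300 t and 68560 gr = 0.00444261 t.
0.00107300 − 0.00444261 ≈ -0.003370 t.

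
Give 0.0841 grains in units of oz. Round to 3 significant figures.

1 grain = 0.00228571 oz.
Thus 0.0841 × 0.00228571 ≈ 0.000192 oz.

0.000192 oz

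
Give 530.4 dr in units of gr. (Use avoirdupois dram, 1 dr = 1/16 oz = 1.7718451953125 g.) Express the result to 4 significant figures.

1 dr = 27.34375 grains.
Then 530.4 × 27.34375 ≈ 14500 gr.

14500 grains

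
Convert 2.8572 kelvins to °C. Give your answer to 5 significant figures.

K = °C + 273.15.
Applying the formula gives -270.29 °C.

-270.29 °C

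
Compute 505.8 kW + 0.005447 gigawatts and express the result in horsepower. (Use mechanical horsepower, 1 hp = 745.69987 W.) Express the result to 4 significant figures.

7983 horsepower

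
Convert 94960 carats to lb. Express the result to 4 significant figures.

41.87 lb

1 carat = 0.000440925 pounds.
94960 × 0.000440925 ≈ 41.87 lb.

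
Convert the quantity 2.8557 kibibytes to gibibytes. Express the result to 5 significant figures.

2.7234 × 10^-6 GiB

1 kibibyte = 9.53674 × 10^-7 gibibytes.
Thus 2.8557 × 9.53674 × 10^-7 ≈ 2.7234 × 10^-6 GiB.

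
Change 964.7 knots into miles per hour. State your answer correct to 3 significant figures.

1 kn = 1.15078 mph.
So 964.7 × 1.15078 ≈ 1110 mph.

1110 mph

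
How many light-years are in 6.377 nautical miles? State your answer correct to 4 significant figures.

1 nmi = 1.95757e-13 light-years.
Then 6.377 × 1.95757e-13 ≈ 1.248e-12 ly.

1.248e-12 ly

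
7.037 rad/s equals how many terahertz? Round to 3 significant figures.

1 radian per second = 1.59155e-13 THz.
7.037 × 1.59155e-13 ≈ 1.12e-12 THz.

1.12e-12 terahertz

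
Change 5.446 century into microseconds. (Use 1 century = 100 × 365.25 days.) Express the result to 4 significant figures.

1 century = 3.15576 × 10^15 microseconds.
So 5.446 × 3.15576 × 10^15 ≈ 1.719 × 10^16 μs.

1.719 × 10^16 μs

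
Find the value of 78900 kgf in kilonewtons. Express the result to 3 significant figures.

1 kilogram-force = 0.00980665 kilonewtons.
78900 × 0.00980665 ≈ 774 kN.

774 kN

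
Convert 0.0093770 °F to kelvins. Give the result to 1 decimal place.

255.4 K

K = (°F + 459.67) × 5/9.
Applying the formula gives 255.4 K.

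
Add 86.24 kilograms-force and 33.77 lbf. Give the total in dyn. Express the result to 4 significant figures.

9.959e+7 dyn

86.24 kgf = 8.45725e+7 dyn and 33.77 lbf = 1.50216e+7 dyn.
8.45725e+7 + 1.50216e+7 ≈ 9.959e+7 dyn.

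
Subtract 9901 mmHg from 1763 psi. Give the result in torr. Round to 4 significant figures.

1763 psi = 91173.4 torr and 9901 mmHg = 9901.00 torr.
91173.4 − 9901.00 ≈ 81270 torr.

81270 torr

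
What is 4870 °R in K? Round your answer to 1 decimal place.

°R = K × 9/5.
Applying the formula gives 2705.6 K.

2705.6 kelvins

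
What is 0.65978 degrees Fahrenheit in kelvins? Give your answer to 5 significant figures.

255.74 K

K = (°F + 459.67) × 5/9.
Applying the formula gives 255.74 K.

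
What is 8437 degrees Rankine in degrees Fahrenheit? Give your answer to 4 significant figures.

7977 °F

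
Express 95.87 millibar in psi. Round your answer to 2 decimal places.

1 millibar = 0.0145038 psi.
95.87 × 0.0145038 ≈ 1.39 psi.

1.39 pounds per square inch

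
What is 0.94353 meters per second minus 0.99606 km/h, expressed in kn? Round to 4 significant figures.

0.94353 m/s = 1.83408 kn and 0.99606 km/h = 0.537829 kn.
1.83408 − 0.537829 ≈ 1.296 kn.

1.296 kn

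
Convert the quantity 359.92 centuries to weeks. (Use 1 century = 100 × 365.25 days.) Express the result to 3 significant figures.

1 century = 5217.86 weeks.
Then 359.92 × 5217.86 ≈ 1.88 × 10^6 wk.

1.88 × 10^6 wk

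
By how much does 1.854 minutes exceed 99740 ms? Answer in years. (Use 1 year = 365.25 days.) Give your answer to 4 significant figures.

3.644e-7 years

1.854 min = 3.52498e-6 yr and 99740 ms = 3.16057e-6 yr.
3.52498e-6 − 3.16057e-6 ≈ 3.644e-7 yr.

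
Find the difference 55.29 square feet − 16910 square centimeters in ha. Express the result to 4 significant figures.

0.0003446 hectares

55.29 ft² = 0.000513661 ha and 16910 cm² = 0.000169100 ha.
0.000513661 − 0.000169100 ≈ 0.0003446 ha.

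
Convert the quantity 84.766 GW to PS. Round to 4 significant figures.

1.152 × 10^8 metric horsepower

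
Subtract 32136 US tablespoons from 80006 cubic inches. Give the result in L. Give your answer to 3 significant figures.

836 L

80006 in³ = 1311.06 L and 32136 US tbsp = 475.187 L.
1311.06 − 475.187 ≈ 836 L.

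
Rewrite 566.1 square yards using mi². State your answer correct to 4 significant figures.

0.0001828 square miles

1 yd² = 3.22831 × 10^-7 mi².
566.1 × 3.22831 × 10^-7 ≈ 0.0001828 mi².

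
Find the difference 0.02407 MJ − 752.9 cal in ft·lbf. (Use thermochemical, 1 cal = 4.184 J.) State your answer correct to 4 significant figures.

15430 ft·lbf

0.02407 MJ = 17753.1 ft·lbf and 752.9 cal = 2323.42 ft·lbf.
17753.1 − 2323.42 ≈ 15430 ft·lbf.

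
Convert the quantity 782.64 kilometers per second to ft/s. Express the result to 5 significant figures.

1 km/s = 3280.84 ft/s.
Thus 782.64 × 3280.84 ≈ 2.5677 × 10^6 ft/s.

2.5677 × 10^6 ft/s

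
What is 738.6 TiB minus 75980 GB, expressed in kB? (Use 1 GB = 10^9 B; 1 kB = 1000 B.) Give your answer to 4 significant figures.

7.361e+11 kilobytes

738.6 TiB = 8.12099e+11 kB and 75980 GB = 7.59800e+10 kB.
8.12099e+11 − 7.59800e+10 ≈ 7.361e+11 kB.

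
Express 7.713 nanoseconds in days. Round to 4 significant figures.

8.927e-14 d

1 nanosecond = 1.15741e-14 d.
Thus 7.713 × 1.15741e-14 ≈ 8.927e-14 d.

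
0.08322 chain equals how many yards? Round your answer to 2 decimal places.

1 chain = 22.0000 yd.
Then 0.08322 × 22.0000 ≈ 1.83 yd.

1.83 yd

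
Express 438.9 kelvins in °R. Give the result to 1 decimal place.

°R = K × 9/5.
Applying the formula gives 790.0 °R.

790.0 °R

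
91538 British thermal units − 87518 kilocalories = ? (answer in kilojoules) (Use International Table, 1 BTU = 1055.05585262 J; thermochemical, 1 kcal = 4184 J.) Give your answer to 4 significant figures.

-269600 kJ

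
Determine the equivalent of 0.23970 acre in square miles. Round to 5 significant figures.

0.00037453 square miles

1 acre = 0.00156250 square miles.
Thus 0.23970 × 0.00156250 ≈ 0.00037453 mi².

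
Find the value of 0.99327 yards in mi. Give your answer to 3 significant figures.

0.000564 mi

1 yard = 0.000568182 miles.
Thus 0.99327 × 0.000568182 ≈ 0.000564 mi.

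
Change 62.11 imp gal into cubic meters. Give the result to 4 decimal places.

0.2824 cubic meters

1 imperial gallon = 0.00454609 m³.
Then 62.11 × 0.00454609 ≈ 0.2824 m³.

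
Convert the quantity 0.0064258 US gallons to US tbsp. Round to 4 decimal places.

1 US gal = 256.000 US tablespoons.
0.0064258 × 256.000 ≈ 1.6450 US tbsp.

1.6450 US tbsp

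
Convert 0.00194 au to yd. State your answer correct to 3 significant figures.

1 astronomical unit = 1.63602 × 10^11 yards.
So 0.00194 × 1.63602 × 10^11 ≈ 3.17 × 10^8 yd.

3.17 × 10^8 yd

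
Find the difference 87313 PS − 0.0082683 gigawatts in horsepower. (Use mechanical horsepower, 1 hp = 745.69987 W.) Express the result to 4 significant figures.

75030 horsepower

87313 PS = 86118.6 hp and 0.0082683 GW = 11088.0 hp.
86118.6 − 11088.0 ≈ 75030 hp.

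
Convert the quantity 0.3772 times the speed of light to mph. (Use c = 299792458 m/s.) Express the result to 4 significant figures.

2.530 × 10^8 mph

1 speed of light = 6.70617 × 10^8 miles per hour.
So 0.3772 × 6.70617 × 10^8 ≈ 2.530 × 10^8 mph.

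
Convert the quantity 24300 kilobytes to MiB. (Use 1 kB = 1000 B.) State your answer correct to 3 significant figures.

23.2 MiB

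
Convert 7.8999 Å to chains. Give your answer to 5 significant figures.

3.9270e-11 chain

1 Å = 4.97097e-12 chain.
7.8999 × 4.97097e-12 ≈ 3.9270e-11 chain.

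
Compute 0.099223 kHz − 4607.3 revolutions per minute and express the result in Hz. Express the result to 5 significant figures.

0.099223 kHz = 99.2230 Hz and 4607.3 rpm = 76.7883 Hz.
99.2230 − 76.7883 ≈ 22.435 Hz.

22.435 Hz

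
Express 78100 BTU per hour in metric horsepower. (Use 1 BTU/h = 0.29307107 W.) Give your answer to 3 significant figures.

1 BTU/h = 0.000398466 metric horsepower.
Then 78100 × 0.000398466 ≈ 31.1 PS.

31.1 PS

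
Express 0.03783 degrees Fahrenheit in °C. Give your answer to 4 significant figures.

°F = °C × 9/5 + 32.
Applying the formula gives -17.76 °C.

-17.76 °C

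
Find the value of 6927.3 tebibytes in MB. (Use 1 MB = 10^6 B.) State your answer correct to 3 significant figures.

1 tebibyte = 1.09951e+6 MB.
So 6927.3 × 1.09951e+6 ≈ 7.62e+9 MB.

7.62e+9 megabytes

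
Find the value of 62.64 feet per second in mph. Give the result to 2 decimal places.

1 foot per second = 0.681818 mph.
62.64 × 0.681818 ≈ 42.71 mph.

42.71 mph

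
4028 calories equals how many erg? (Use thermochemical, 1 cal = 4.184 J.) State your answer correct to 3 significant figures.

1.69e+11 ergs

1 calorie = 4.18400e+7 erg.
Thus 4028 × 4.18400e+7 ≈ 1.69e+11 erg.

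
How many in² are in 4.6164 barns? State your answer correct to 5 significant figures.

7.1554 × 10^-25 in²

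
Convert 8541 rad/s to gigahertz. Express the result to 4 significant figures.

1.359e-6 GHz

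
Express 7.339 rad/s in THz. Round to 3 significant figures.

1.17e-12 THz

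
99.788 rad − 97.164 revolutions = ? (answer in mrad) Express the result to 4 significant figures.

-510700 milliradians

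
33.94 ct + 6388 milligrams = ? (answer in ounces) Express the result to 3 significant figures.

33.94 ct = 0.239440 oz and 6388 mg = 0.225330 oz.
0.239440 + 0.225330 ≈ 0.465 oz.

0.465 oz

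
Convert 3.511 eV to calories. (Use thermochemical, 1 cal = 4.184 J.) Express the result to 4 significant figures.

1 electronvolt = 3.82929e-20 cal.
3.511 × 3.82929e-20 ≈ 1.344e-19 cal.

1.344e-19 cal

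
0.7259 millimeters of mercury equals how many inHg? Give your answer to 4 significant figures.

0.02858 inches of mercury

1 millimeter of mercury = 0.0393701 inHg.
Then 0.7259 × 0.0393701 ≈ 0.02858 inHg.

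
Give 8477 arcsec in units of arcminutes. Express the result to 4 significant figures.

1 arcsecond = 0.0166667 arcmin.
Thus 8477 × 0.0166667 ≈ 141.3 arcmin.

141.3 arcminutes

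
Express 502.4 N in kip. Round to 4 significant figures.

0.1129 kips

1 newton = 0.000224809 kips.
Then 502.4 × 0.000224809 ≈ 0.1129 kip.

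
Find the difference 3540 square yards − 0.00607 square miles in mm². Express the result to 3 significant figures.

3540 yd² = 2.95989 × 10^9 mm² and 0.00607 mi² = 1.57212 × 10^10 mm².
2.95989 × 10^9 − 1.57212 × 10^10 ≈ -1.28 × 10^10 mm².

-1.28 × 10^10 mm²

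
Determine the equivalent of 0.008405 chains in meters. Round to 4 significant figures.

0.1691 meters

1 chain = 20.1168 meters.
0.008405 × 20.1168 ≈ 0.1691 m.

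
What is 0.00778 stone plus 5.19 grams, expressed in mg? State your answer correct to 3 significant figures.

54600 milligrams

0.00778 st = 49405.3 mg and 5.19 g = 5190.00 mg.
49405.3 + 5190.00 ≈ 54600 mg.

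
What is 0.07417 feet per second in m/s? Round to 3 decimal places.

0.023 m/s

1 foot per second = 0.304800 m/s.
Thus 0.07417 × 0.304800 ≈ 0.023 m/s.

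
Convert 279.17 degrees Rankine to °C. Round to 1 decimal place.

-118.1 degrees Celsius

°R = (°C + 273.15) × 9/5.
Applying the formula gives -118.1 °C.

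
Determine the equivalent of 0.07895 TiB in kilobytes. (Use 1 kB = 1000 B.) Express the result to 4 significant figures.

8.681 × 10^7 kB

1 tebibyte = 1.09951 × 10^9 kilobytes.
Then 0.07895 × 1.09951 × 10^9 ≈ 8.681 × 10^7 kB.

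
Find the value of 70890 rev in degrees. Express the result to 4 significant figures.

1 revolution = 360.000 °.
So 70890 × 360.000 ≈ 2.552 × 10^7 °.

2.552 × 10^7 °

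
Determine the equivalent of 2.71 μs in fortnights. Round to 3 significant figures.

1 microsecond = 8.26720e-13 fortnight.
So 2.71 × 8.26720e-13 ≈ 2.24e-12 fortnight.

2.24e-12 fortnights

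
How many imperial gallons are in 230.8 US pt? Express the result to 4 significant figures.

24.02 imperial gallons

1 US pt = 0.104084 imperial gallons.
230.8 × 0.104084 ≈ 24.02 imp gal.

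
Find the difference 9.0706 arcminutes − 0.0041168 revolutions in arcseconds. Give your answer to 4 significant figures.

-4791 arcsec

9.0706 arcmin = 544.236 arcsec and 0.0041168 rev = 5335.37 arcsec.
544.236 − 5335.37 ≈ -4791 arcsec.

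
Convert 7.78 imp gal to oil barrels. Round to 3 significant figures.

1 imp gal = 0.0285940 bbl.
Then 7.78 × 0.0285940 ≈ 0.222 bbl.

0.222 bbl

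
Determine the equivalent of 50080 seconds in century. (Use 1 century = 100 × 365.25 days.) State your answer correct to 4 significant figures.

1.587e-5 century

1 s = 3.16881e-10 centuries.
Then 50080 × 3.16881e-10 ≈ 1.587e-5 century.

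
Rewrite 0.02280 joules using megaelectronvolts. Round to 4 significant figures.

1.423e+11 megaelectronvolts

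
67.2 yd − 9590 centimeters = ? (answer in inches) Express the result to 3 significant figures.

-1360 in

67.2 yd = 2419.20 in and 9590 cm = 3775.59 in.
2419.20 − 3775.59 ≈ -1360 in.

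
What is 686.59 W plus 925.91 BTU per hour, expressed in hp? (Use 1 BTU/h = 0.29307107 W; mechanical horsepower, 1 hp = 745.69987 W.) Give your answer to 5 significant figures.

1.2846 hp

686.59 W = 0.920732 hp and 925.91 BTU/h = 0.363896 hp.
0.920732 + 0.363896 ≈ 1.2846 hp.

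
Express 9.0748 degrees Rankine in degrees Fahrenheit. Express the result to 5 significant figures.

°R = °F + 459.67.
Applying the formula gives -450.60 °F.

-450.60 °F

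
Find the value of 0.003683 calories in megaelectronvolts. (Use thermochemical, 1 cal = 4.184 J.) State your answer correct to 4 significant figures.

9.618 × 10^10 megaelectronvolts

1 cal = 2.61145 × 10^13 megaelectronvolts.
0.003683 × 2.61145 × 10^13 ≈ 9.618 × 10^10 MeV.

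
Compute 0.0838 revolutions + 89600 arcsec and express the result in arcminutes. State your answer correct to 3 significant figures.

0.0838 rev = 1810.08 arcmin and 89600 arcsec = 1493.33 arcmin.
1810.08 + 1493.33 ≈ 3300 arcmin.

3300 arcminutes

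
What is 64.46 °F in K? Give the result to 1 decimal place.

K = (°F + 459.67) × 5/9.
Applying the formula gives 291.2 K.

291.2 K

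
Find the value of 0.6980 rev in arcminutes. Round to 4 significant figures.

1 revolution = 21600.0 arcmin.
Thus 0.6980 × 21600.0 ≈ 15080 arcmin.

15080 arcmin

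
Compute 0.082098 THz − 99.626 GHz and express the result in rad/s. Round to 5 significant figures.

-1.1013e+11 rad/s

0.082098 THz = 5.15837e+11 rad/s and 99.626 GHz = 6.25969e+11 rad/s.
5.15837e+11 − 6.25969e+11 ≈ -1.1013e+11 rad/s.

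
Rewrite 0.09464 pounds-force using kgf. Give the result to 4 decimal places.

1 lbf = 0.453592 kgf.
Thus 0.09464 × 0.453592 ≈ 0.0429 kgf.

0.0429 kilograms-force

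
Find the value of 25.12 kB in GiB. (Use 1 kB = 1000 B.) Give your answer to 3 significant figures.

1 kB = 9.31323e-7 gibibytes.
Then 25.12 × 9.31323e-7 ≈ 2.34e-5 GiB.

2.34e-5 GiB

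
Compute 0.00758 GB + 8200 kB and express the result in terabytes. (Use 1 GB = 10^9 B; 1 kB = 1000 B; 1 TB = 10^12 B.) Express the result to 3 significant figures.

1.58 × 10^-5 TB

0.00758 GB = 7.58000 × 10^-6 TB and 8200 kB = 8.20000 × 10^-6 TB.
7.58000 × 10^-6 + 8.20000 × 10^-6 ≈ 1.58 × 10^-5 TB.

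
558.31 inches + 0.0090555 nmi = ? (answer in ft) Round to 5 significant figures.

558.31 in = 46.5258 ft and 0.0090555 nmi = 55.0223 ft.
46.5258 + 55.0223 ≈ 101.55 ft.

101.55 ft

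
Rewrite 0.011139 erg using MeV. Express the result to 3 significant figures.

1 erg = 624151 MeV.
Thus 0.011139 × 624151 ≈ 6950 MeV.

6950 MeV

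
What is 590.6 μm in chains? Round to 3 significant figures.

2.94e-5 chain

1 micrometer = 4.97097e-8 chains.
Then 590.6 × 4.97097e-8 ≈ 2.94e-5 chain.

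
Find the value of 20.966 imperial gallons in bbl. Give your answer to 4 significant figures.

0.5995 oil barrels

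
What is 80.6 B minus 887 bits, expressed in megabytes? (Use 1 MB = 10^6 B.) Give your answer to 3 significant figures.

80.6 B = 8.06000e-5 MB and 887 bit = 0.000110875 MB.
8.06000e-5 − 0.000110875 ≈ -3.03e-5 MB.

-3.03e-5 megabytes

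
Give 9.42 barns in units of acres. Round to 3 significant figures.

2.33e-31 acre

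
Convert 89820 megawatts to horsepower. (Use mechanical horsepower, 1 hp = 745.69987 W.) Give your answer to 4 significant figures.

1.205 × 10^8 hp

1 MW = 1341.02 hp.
89820 × 1341.02 ≈ 1.205 × 10^8 hp.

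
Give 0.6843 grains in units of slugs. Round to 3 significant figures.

3.04e-6 slugs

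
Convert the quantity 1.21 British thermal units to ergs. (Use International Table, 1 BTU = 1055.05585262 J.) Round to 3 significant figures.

1 BTU = 1.05506 × 10^10 erg.
Then 1.21 × 1.05506 × 10^10 ≈ 1.28 × 10^10 erg.

1.28 × 10^10 erg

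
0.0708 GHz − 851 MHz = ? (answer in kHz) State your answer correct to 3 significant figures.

-780000 kilohertz

0.0708 GHz = 70800.0 kHz and 851 MHz = 851000 kHz.
70800.0 − 851000 ≈ -780000 kHz.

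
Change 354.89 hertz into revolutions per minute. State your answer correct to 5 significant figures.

1 Hz = 60.0000 revolutions per minute.
354.89 × 60.0000 ≈ 21293 rpm.

21293 rpm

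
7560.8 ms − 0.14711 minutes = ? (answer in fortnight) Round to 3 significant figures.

-1.05 × 10^-6 fortnights

7560.8 ms = 6.25066 × 10^-6 fortnight and 0.14711 min = 7.29712 × 10^-6 fortnight.
6.25066 × 10^-6 − 7.29712 × 10^-6 ≈ -1.05 × 10^-6 fortnight.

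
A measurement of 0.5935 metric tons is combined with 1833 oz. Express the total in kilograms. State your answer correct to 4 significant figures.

645.5 kg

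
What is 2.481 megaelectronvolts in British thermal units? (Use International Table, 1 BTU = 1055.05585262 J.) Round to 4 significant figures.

3.768e-16 BTU

1 megaelectronvolt = 1.51857e-16 BTU.
So 2.481 × 1.51857e-16 ≈ 3.768e-16 BTU.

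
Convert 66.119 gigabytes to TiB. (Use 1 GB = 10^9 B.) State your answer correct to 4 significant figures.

1 gigabyte = 0.000909495 TiB.
So 66.119 × 0.000909495 ≈ 0.06013 TiB.

0.06013 TiB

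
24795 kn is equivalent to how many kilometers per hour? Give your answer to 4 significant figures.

45920 kilometers per hour

1 kn = 1.85200 km/h.
Thus 24795 × 1.85200 ≈ 45920 km/h.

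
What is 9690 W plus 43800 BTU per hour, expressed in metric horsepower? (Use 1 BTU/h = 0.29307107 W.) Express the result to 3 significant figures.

9690 W = 13.1747 PS and 43800 BTU/h = 17.4528 PS.
13.1747 + 17.4528 ≈ 30.6 PS.

30.6 PS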